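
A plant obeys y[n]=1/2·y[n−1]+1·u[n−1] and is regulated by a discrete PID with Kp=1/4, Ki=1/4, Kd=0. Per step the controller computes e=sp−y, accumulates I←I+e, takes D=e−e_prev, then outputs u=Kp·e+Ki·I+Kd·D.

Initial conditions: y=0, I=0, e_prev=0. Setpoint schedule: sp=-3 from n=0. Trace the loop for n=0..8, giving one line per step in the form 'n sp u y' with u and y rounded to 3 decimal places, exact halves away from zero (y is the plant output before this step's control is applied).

0 -3 -1.500 0.000
1 -3 -1.500 -1.500
2 -3 -1.500 -2.250
3 -3 -1.500 -2.625
4 -3 -1.500 -2.813
5 -3 -1.500 -2.906
6 -3 -1.500 -2.953
7 -3 -1.500 -2.977
8 -3 -1.500 -2.988

(exact arithmetic carried between steps; '≈' marks a value shown rounded to 6 d.p. or computed from one; I and e_prev carry over from the previous line; the table rounds u and y to 3 d.p., halves away from zero)
n=0: y=0, sp=-3, e=sp−y=-3; I=-3, D=e−e_prev=-3; u=1/4·(-3)+1/4·(-3)+0·(-3)=-1.5; next y=1/2·0+1·(-1.5)=-1.5
n=1: y=-1.5, sp=-3, e=sp−y=-1.5; I=-4.5, D=e−e_prev=1.5; u=1/4·(-1.5)+1/4·(-4.5)+0·1.5=-1.5; next y=1/2·(-1.5)+1·(-1.5)=-2.25
n=2: y=-2.25, sp=-3, e=sp−y=-0.75; I=-5.25, D=e−e_prev=0.75; u=1/4·(-0.75)+1/4·(-5.25)+0·0.75=-1.5; next y=1/2·(-2.25)+1·(-1.5)=-2.625
n=3: y=-2.625, sp=-3, e=sp−y=-0.375; I=-5.625, D=e−e_prev=0.375; u=1/4·(-0.375)+1/4·(-5.625)+0·0.375=-1.5; next y=1/2·(-2.625)+1·(-1.5)=-2.8125
n=4: y=-2.8125, sp=-3, e=sp−y=-0.1875; I=-5.8125, D=e−e_prev=0.1875; u=1/4·(-0.1875)+1/4·(-5.8125)+0·0.1875=-1.5; next y=1/2·(-2.8125)+1·(-1.5)=-2.90625
n=5: y=-2.90625, sp=-3, e=sp−y=-0.09375; I=-5.90625, D=e−e_prev=0.09375; u=1/4·(-0.09375)+1/4·(-5.90625)+0·0.09375=-1.5; next y=1/2·(-2.90625)+1·(-1.5)=-2.953125
n=6: y=-2.953125, sp=-3, e=sp−y=-0.046875; I=-5.953125, D=e−e_prev=0.046875; u=1/4·(-0.046875)+1/4·(-5.953125)+0·0.046875=-1.5; next y=1/2·(-2.953125)+1·(-1.5)≈-2.976563
n=7: y≈-2.976563, sp=-3, e=sp−y≈-0.023438; I≈-5.976563, D=e−e_prev≈0.023438; u=1/4·(-0.023438)+1/4·(-5.976563)+0·0.023438≈-1.5; next y=1/2·(-2.976563)+1·(-1.5)≈-2.988281
n=8: y≈-2.988281, sp=-3, e=sp−y≈-0.011719; I≈-5.988281, D=e−e_prev≈0.011719; u=1/4·(-0.011719)+1/4·(-5.988281)+0·0.011719≈-1.5; next y=1/2·(-2.988281)+1·(-1.5)≈-2.994141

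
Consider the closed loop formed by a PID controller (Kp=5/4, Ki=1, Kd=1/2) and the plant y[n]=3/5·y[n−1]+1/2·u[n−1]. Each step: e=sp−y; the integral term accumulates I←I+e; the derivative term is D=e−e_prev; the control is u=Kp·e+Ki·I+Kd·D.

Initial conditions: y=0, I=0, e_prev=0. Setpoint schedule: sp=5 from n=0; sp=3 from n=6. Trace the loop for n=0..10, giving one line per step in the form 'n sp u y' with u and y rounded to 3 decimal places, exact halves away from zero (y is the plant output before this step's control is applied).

0 5 13.750 0.000
1 5 -2.656 6.875
2 5 10.121 2.797
3 5 -0.555 6.739
4 5 7.853 3.766
5 5 0.945 6.186
6 3 0.974 4.184
7 3 3.052 2.998
8 3 1.562 3.325
9 3 2.910 2.776
10 3 1.912 3.121

(exact arithmetic carried between steps; '≈' marks a value shown rounded to 6 d.p. or computed from one; I and e_prev carry over from the previous line; the table rounds u and y to 3 d.p., halves away from zero)
n=0: y=0, sp=5, e=sp−y=5; I=5, D=e−e_prev=5; u=5/4·5+1·5+1/2·5=13.75; next y=3/5·0+1/2·13.75=6.875
n=1: y=6.875, sp=5, e=sp−y=-1.875; I=3.125, D=e−e_prev=-6.875; u=5/4·(-1.875)+1·3.125+1/2·(-6.875)=-2.65625; next y=3/5·6.875+1/2·(-2.65625)=2.796875
n=2: y=2.796875, sp=5, e=sp−y=2.203125; I=5.328125, D=e−e_prev=4.078125; u=5/4·2.203125+1·5.328125+1/2·4.078125≈10.121094; next y=3/5·2.796875+1/2·10.121094≈6.738672
n=3: y≈6.738672, sp=5, e=sp−y≈-1.738672; I≈3.589453, D=e−e_prev≈-3.941797; u=5/4·(-1.738672)+1·3.589453+1/2·(-3.941797)≈-0.554785; next y=3/5·6.738672+1/2·(-0.554785)≈3.765811
n=4: y≈3.765811, sp=5, e=sp−y≈1.234189; I≈4.823643, D=e−e_prev≈2.972861; u=5/4·1.234189+1·4.823643+1/2·2.972861≈7.852810; next y=3/5·3.765811+1/2·7.852810≈6.185891
n=5: y≈6.185891, sp=5, e=sp−y≈-1.185891; I≈3.637751, D=e−e_prev≈-2.420081; u=5/4·(-1.185891)+1·3.637751+1/2·(-2.420081)≈0.945347; next y=3/5·6.185891+1/2·0.945347≈4.184208
n=6: y≈4.184208, sp=3, e=sp−y≈-1.184208; I≈2.453543, D=e−e_prev≈0.001683; u=5/4·(-1.184208)+1·2.453543+1/2·0.001683≈0.974125; next y=3/5·4.184208+1/2·0.974125≈2.997587
n=7: y≈2.997587, sp=3, e=sp−y≈0.002413; I≈2.455956, D=e−e_prev≈1.186621; u=5/4·0.002413+1·2.455956+1/2·1.186621≈3.052282; next y=3/5·2.997587+1/2·3.052282≈3.324694
n=8: y≈3.324694, sp=3, e=sp−y≈-0.324694; I≈2.131262, D=e−e_prev≈-0.327106; u=5/4·(-0.324694)+1·2.131262+1/2·(-0.327106)≈1.561842; next y=3/5·3.324694+1/2·1.561842≈2.775737
n=9: y≈2.775737, sp=3, e=sp−y≈0.224263; I≈2.355525, D=e−e_prev≈0.548956; u=5/4·0.224263+1·2.355525+1/2·0.548956≈2.910332; next y=3/5·2.775737+1/2·2.910332≈3.120608
n=10: y≈3.120608, sp=3, e=sp−y≈-0.120608; I≈2.234917, D=e−e_prev≈-0.344871; u=5/4·(-0.120608)+1·2.234917+1/2·(-0.344871)≈1.911721; next y=3/5·3.120608+1/2·1.911721≈2.828226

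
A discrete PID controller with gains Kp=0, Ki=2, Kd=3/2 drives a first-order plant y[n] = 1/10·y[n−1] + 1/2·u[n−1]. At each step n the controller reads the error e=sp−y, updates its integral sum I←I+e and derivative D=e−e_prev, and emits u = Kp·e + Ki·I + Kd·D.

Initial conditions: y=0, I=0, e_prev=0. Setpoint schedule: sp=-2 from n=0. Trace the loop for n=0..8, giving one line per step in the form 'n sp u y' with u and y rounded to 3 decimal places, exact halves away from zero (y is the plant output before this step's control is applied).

0 -2 -7.000 0.000
1 -2 4.250 -3.500
2 -2 -16.463 1.775
3 -2 18.301 -8.054
4 -2 -41.730 8.345
5 -2 61.493 -20.031
6 -2 -115.718 28.743
7 -2 189.004 -54.985
8 -2 -334.578 89.004

(exact arithmetic carried between steps; '≈' marks a value shown rounded to 6 d.p. or computed from one; I and e_prev carry over from the previous line; the table rounds u and y to 3 d.p., halves away from zero)
n=0: y=0, sp=-2, e=sp−y=-2; I=-2, D=e−e_prev=-2; u=0·(-2)+2·(-2)+3/2·(-2)=-7; next y=1/10·0+1/2·(-7)=-3.5
n=1: y=-3.5, sp=-2, e=sp−y=1.5; I=-0.5, D=e−e_prev=3.5; u=0·1.5+2·(-0.5)+3/2·3.5=4.25; next y=1/10·(-3.5)+1/2·4.25=1.775
n=2: y=1.775, sp=-2, e=sp−y=-3.775; I=-4.275, D=e−e_prev=-5.275; u=0·(-3.775)+2·(-4.275)+3/2·(-5.275)=-16.4625; next y=1/10·1.775+1/2·(-16.4625)=-8.05375
n=3: y=-8.05375, sp=-2, e=sp−y=6.05375; I=1.77875, D=e−e_prev=9.82875; u=0·6.05375+2·1.77875+3/2·9.82875=18.300625; next y=1/10·(-8.05375)+1/2·18.300625≈8.344938
n=4: y≈8.344938, sp=-2, e=sp−y≈-10.344938; I≈-8.566188, D=e−e_prev≈-16.398688; u=0·(-10.344938)+2·(-8.566188)+3/2·(-16.398688)≈-41.730406; next y=1/10·8.344938+1/2·(-41.730406)≈-20.030709
n=5: y≈-20.030709, sp=-2, e=sp−y≈18.030709; I≈9.464522, D=e−e_prev≈28.375647; u=0·18.030709+2·9.464522+3/2·28.375647≈61.492514; next y=1/10·(-20.030709)+1/2·61.492514≈28.743186
n=6: y≈28.743186, sp=-2, e=sp−y≈-30.743186; I≈-21.278664, D=e−e_prev≈-48.773895; u=0·(-30.743186)+2·(-21.278664)+3/2·(-48.773895)≈-115.718172; next y=1/10·28.743186+1/2·(-115.718172)≈-54.984767
n=7: y≈-54.984767, sp=-2, e=sp−y≈52.984767; I≈31.706103, D=e−e_prev≈83.727953; u=0·52.984767+2·31.706103+3/2·83.727953≈189.004136; next y=1/10·(-54.984767)+1/2·189.004136≈89.003591
n=8: y≈89.003591, sp=-2, e=sp−y≈-91.003591; I≈-59.297488, D=e−e_prev≈-143.988358; u=0·(-91.003591)+2·(-59.297488)+3/2·(-143.988358)≈-334.577514; next y=1/10·89.003591+1/2·(-334.577514)≈-158.388398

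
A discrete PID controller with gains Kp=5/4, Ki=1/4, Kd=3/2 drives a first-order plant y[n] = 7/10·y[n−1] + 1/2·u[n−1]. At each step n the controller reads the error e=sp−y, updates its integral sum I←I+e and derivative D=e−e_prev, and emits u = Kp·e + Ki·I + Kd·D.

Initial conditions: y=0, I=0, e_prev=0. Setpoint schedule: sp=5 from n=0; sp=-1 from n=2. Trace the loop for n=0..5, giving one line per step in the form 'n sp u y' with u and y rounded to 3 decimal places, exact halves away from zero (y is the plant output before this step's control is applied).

0 5 15.000 0.000
1 5 -13.750 7.500
2 -1 6.250 -1.625
3 -1 -9.119 1.988
4 -1 11.020 -3.168
5 -1 -15.553 3.292

(exact arithmetic carried between steps; '≈' marks a value shown rounded to 6 d.p. or computed from one; I and e_prev carry over from the previous line; the table rounds u and y to 3 d.p., halves away from zero)
n=0: y=0, sp=5, e=sp−y=5; I=5, D=e−e_prev=5; u=5/4·5+1/4·5+3/2·5=15; next y=7/10·0+1/2·15=7.5
n=1: y=7.5, sp=5, e=sp−y=-2.5; I=2.5, D=e−e_prev=-7.5; u=5/4·(-2.5)+1/4·2.5+3/2·(-7.5)=-13.75; next y=7/10·7.5+1/2·(-13.75)=-1.625
n=2: y=-1.625, sp=-1, e=sp−y=0.625; I=3.125, D=e−e_prev=3.125; u=5/4·0.625+1/4·3.125+3/2·3.125=6.25; next y=7/10·(-1.625)+1/2·6.25=1.9875
n=3: y=1.9875, sp=-1, e=sp−y=-2.9875; I=0.1375, D=e−e_prev=-3.6125; u=5/4·(-2.9875)+1/4·0.1375+3/2·(-3.6125)=-9.11875; next y=7/10·1.9875+1/2·(-9.11875)=-3.168125
n=4: y=-3.168125, sp=-1, e=sp−y=2.168125; I=2.305625, D=e−e_prev=5.155625; u=5/4·2.168125+1/4·2.305625+3/2·5.155625=11.02; next y=7/10·(-3.168125)+1/2·11.02≈3.292313
n=5: y≈3.292313, sp=-1, e=sp−y≈-4.292313; I≈-1.986688, D=e−e_prev≈-6.460438; u=5/4·(-4.292313)+1/4·(-1.986688)+3/2·(-6.460438)≈-15.552719; next y=7/10·3.292313+1/2·(-15.552719)≈-5.471741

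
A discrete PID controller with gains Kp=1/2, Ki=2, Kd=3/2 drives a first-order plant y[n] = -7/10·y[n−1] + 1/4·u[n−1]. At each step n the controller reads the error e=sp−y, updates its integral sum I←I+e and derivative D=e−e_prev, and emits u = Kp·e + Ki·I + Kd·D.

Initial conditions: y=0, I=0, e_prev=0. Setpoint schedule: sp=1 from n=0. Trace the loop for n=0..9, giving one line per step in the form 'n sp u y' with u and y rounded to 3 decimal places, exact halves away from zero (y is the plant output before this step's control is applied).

(exact arithmetic carried between steps; '≈' marks a value shown rounded to 6 d.p. or computed from one; I and e_prev carry over from the previous line; the table rounds u and y to 3 d.p., halves away from zero)
n=0: y=0, sp=1, e=sp−y=1; I=1, D=e−e_prev=1; u=1/2·1+2·1+3/2·1=4; next y=-7/10·0+1/4·4=1
n=1: y=1, sp=1, e=sp−y=0; I=1, D=e−e_prev=-1; u=1/2·0+2·1+3/2·(-1)=0.5; next y=-7/10·1+1/4·0.5=-0.575
n=2: y=-0.575, sp=1, e=sp−y=1.575; I=2.575, D=e−e_prev=1.575; u=1/2·1.575+2·2.575+3/2·1.575=8.3; next y=-7/10·(-0.575)+1/4·8.3=2.4775
n=3: y=2.4775, sp=1, e=sp−y=-1.4775; I=1.0975, D=e−e_prev=-3.0525; u=1/2·(-1.4775)+2·1.0975+3/2·(-3.0525)=-3.1225; next y=-7/10·2.4775+1/4·(-3.1225)=-2.514875
n=4: y=-2.514875, sp=1, e=sp−y=3.514875; I=4.612375, D=e−e_prev=4.992375; u=1/2·3.514875+2·4.612375+3/2·4.992375=18.47075; next y=-7/10·(-2.514875)+1/4·18.47075=6.3781
n=5: y=6.3781, sp=1, e=sp−y=-5.3781; I=-0.765725, D=e−e_prev=-8.892975; u=1/2·(-5.3781)+2·(-0.765725)+3/2·(-8.892975)≈-17.559963; next y=-7/10·6.3781+1/4·(-17.559963)≈-8.854661
n=6: y≈-8.854661, sp=1, e=sp−y≈9.854661; I≈9.088936, D=e−e_prev≈15.232761; u=1/2·9.854661+2·9.088936+3/2·15.232761≈45.954343; next y=-7/10·(-8.854661)+1/4·45.954343≈17.686848
n=7: y≈17.686848, sp=1, e=sp−y≈-16.686848; I≈-7.597912, D=e−e_prev≈-26.541509; u=1/2·(-16.686848)+2·(-7.597912)+3/2·(-26.541509)≈-63.351512; next y=-7/10·17.686848+1/4·(-63.351512)≈-28.218672
n=8: y≈-28.218672, sp=1, e=sp−y≈29.218672; I≈21.620759, D=e−e_prev≈45.905520; u=1/2·29.218672+2·21.620759+3/2·45.905520≈126.709134; next y=-7/10·(-28.218672)+1/4·126.709134≈51.430354
n=9: y≈51.430354, sp=1, e=sp−y≈-50.430354; I≈-28.809594, D=e−e_prev≈-79.649025; u=1/2·(-50.430354)+2·(-28.809594)+3/2·(-79.649025)≈-202.307903; next y=-7/10·51.430354+1/4·(-202.307903)≈-86.578223

0 1 4.000 0.000
1 1 0.500 1.000
2 1 8.300 -0.575
3 1 -3.123 2.478
4 1 18.471 -2.515
5 1 -17.560 6.378
6 1 45.954 -8.855
7 1 -63.352 17.687
8 1 126.709 -28.219
9 1 -202.308 51.430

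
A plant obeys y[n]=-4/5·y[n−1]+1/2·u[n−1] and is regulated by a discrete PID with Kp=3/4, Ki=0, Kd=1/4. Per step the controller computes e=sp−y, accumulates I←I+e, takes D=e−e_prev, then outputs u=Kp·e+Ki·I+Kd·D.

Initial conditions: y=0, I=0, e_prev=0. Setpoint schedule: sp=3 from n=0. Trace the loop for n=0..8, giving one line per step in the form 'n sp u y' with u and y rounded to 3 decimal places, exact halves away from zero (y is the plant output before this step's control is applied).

0 3 3.000 0.000
1 3 0.750 1.500
2 3 3.450 -0.825
3 3 -0.341 2.385
4 3 4.925 -2.079
5 3 -2.395 4.125
6 3 7.779 -4.498
7 3 -6.362 7.488
8 3 13.293 -9.171

(exact arithmetic carried between steps; '≈' marks a value shown rounded to 6 d.p. or computed from one; I and e_prev carry over from the previous line; the table rounds u and y to 3 d.p., halves away from zero)
n=0: y=0, sp=3, e=sp−y=3; I=3, D=e−e_prev=3; u=3/4·3+0·3+1/4·3=3; next y=-4/5·0+1/2·3=1.5
n=1: y=1.5, sp=3, e=sp−y=1.5; I=4.5, D=e−e_prev=-1.5; u=3/4·1.5+0·4.5+1/4·(-1.5)=0.75; next y=-4/5·1.5+1/2·0.75=-0.825
n=2: y=-0.825, sp=3, e=sp−y=3.825; I=8.325, D=e−e_prev=2.325; u=3/4·3.825+0·8.325+1/4·2.325=3.45; next y=-4/5·(-0.825)+1/2·3.45=2.385
n=3: y=2.385, sp=3, e=sp−y=0.615; I=8.94, D=e−e_prev=-3.21; u=3/4·0.615+0·8.94+1/4·(-3.21)=-0.34125; next y=-4/5·2.385+1/2·(-0.34125)=-2.078625
n=4: y=-2.078625, sp=3, e=sp−y=5.078625; I=14.018625, D=e−e_prev=4.463625; u=3/4·5.078625+0·14.018625+1/4·4.463625=4.924875; next y=-4/5·(-2.078625)+1/2·4.924875≈4.125338
n=5: y≈4.125338, sp=3, e=sp−y≈-1.125338; I≈12.893288, D=e−e_prev≈-6.203963; u=3/4·(-1.125338)+0·12.893288+1/4·(-6.203963)≈-2.394994; next y=-4/5·4.125338+1/2·(-2.394994)≈-4.497767
n=6: y≈-4.497767, sp=3, e=sp−y≈7.497767; I≈20.391054, D=e−e_prev≈8.623104; u=3/4·7.497767+0·20.391054+1/4·8.623104≈7.779101; next y=-4/5·(-4.497767)+1/2·7.779101≈7.487764
n=7: y≈7.487764, sp=3, e=sp−y≈-4.487764; I≈15.903290, D=e−e_prev≈-11.985531; u=3/4·(-4.487764)+0·15.903290+1/4·(-11.985531)≈-6.362206; next y=-4/5·7.487764+1/2·(-6.362206)≈-9.171314
n=8: y≈-9.171314, sp=3, e=sp−y≈12.171314; I≈28.074604, D=e−e_prev≈16.659078; u=3/4·12.171314+0·28.074604+1/4·16.659078≈13.293255; next y=-4/5·(-9.171314)+1/2·13.293255≈13.983679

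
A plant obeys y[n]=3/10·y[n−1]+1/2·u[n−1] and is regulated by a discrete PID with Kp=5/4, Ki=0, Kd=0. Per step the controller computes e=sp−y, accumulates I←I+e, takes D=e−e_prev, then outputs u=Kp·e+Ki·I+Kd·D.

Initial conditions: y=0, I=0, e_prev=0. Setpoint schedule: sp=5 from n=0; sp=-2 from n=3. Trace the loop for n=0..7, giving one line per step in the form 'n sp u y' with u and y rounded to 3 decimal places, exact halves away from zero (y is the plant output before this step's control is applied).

(exact arithmetic carried between steps; '≈' marks a value shown rounded to 6 d.p. or computed from one; I and e_prev carry over from the previous line; the table rounds u and y to 3 d.p., halves away from zero)
n=0: y=0, sp=5, e=sp−y=5; I=5, D=e−e_prev=5; u=5/4·5+0·5+0·5=6.25; next y=3/10·0+1/2·6.25=3.125
n=1: y=3.125, sp=5, e=sp−y=1.875; I=6.875, D=e−e_prev=-3.125; u=5/4·1.875+0·6.875+0·(-3.125)=2.34375; next y=3/10·3.125+1/2·2.34375=2.109375
n=2: y=2.109375, sp=5, e=sp−y=2.890625; I=9.765625, D=e−e_prev=1.015625; u=5/4·2.890625+0·9.765625+0·1.015625≈3.613281; next y=3/10·2.109375+1/2·3.613281≈2.439453
n=3: y≈2.439453, sp=-2, e=sp−y≈-4.439453; I≈5.326172, D=e−e_prev≈-7.330078; u=5/4·(-4.439453)+0·5.326172+0·(-7.330078)≈-5.549316; next y=3/10·2.439453+1/2·(-5.549316)≈-2.042822
n=4: y≈-2.042822, sp=-2, e=sp−y≈0.042822; I≈5.368994, D=e−e_prev≈4.482275; u=5/4·0.042822+0·5.368994+0·4.482275≈0.053528; next y=3/10·(-2.042822)+1/2·0.053528≈-0.586083
n=5: y≈-0.586083, sp=-2, e=sp−y≈-1.413917; I≈3.955077, D=e−e_prev≈-1.456740; u=5/4·(-1.413917)+0·3.955077+0·(-1.456740)≈-1.767397; next y=3/10·(-0.586083)+1/2·(-1.767397)≈-1.059523
n=6: y≈-1.059523, sp=-2, e=sp−y≈-0.940477; I≈3.014600, D=e−e_prev≈0.473440; u=5/4·(-0.940477)+0·3.014600+0·0.473440≈-1.175596; next y=3/10·(-1.059523)+1/2·(-1.175596)≈-0.905655
n=7: y≈-0.905655, sp=-2, e=sp−y≈-1.094345; I≈1.920255, D=e−e_prev≈-0.153868; u=5/4·(-1.094345)+0·1.920255+0·(-0.153868)≈-1.367931; next y=3/10·(-0.905655)+1/2·(-1.367931)≈-0.955662

0 5 6.250 0.000
1 5 2.344 3.125
2 5 3.613 2.109
3 -2 -5.549 2.439
4 -2 0.054 -2.043
5 -2 -1.767 -0.586
6 -2 -1.176 -1.060
7 -2 -1.368 -0.906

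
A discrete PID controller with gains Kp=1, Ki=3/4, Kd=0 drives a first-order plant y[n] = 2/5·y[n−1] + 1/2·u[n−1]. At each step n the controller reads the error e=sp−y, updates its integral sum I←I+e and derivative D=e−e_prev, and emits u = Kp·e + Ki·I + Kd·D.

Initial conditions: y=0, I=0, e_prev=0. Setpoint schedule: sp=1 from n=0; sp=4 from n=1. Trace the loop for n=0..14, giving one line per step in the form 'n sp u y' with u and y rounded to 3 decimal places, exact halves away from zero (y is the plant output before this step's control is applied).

(exact arithmetic carried between steps; '≈' marks a value shown rounded to 6 d.p. or computed from one; I and e_prev carry over from the previous line; the table rounds u and y to 3 d.p., halves away from zero)
n=0: y=0, sp=1, e=sp−y=1; I=1, D=e−e_prev=1; u=1·1+3/4·1+0·1=1.75; next y=2/5·0+1/2·1.75=0.875
n=1: y=0.875, sp=4, e=sp−y=3.125; I=4.125, D=e−e_prev=2.125; u=1·3.125+3/4·4.125+0·2.125=6.21875; next y=2/5·0.875+1/2·6.21875=3.459375
n=2: y=3.459375, sp=4, e=sp−y=0.540625; I=4.665625, D=e−e_prev=-2.584375; u=1·0.540625+3/4·4.665625+0·(-2.584375)≈4.039844; next y=2/5·3.459375+1/2·4.039844≈3.403672
n=3: y≈3.403672, sp=4, e=sp−y≈0.596328; I≈5.261953, D=e−e_prev≈0.055703; u=1·0.596328+3/4·5.261953+0·0.055703≈4.542793; next y=2/5·3.403672+1/2·4.542793≈3.632865
n=4: y≈3.632865, sp=4, e=sp−y≈0.367135; I≈5.629088, D=e−e_prev≈-0.229193; u=1·0.367135+3/4·5.629088+0·(-0.229193)≈4.588951; next y=2/5·3.632865+1/2·4.588951≈3.747621
n=5: y≈3.747621, sp=4, e=sp−y≈0.252379; I≈5.881466, D=e−e_prev≈-0.114756; u=1·0.252379+3/4·5.881466+0·(-0.114756)≈4.663478; next y=2/5·3.747621+1/2·4.663478≈3.830788
n=6: y≈3.830788, sp=4, e=sp−y≈0.169212; I≈6.050679, D=e−e_prev≈-0.083166; u=1·0.169212+3/4·6.050679+0·(-0.083166)≈4.707221; next y=2/5·3.830788+1/2·4.707221≈3.885926
n=7: y≈3.885926, sp=4, e=sp−y≈0.114074; I≈6.164753, D=e−e_prev≈-0.055138; u=1·0.114074+3/4·6.164753+0·(-0.055138)≈4.737639; next y=2/5·3.885926+1/2·4.737639≈3.923190
n=8: y≈3.923190, sp=4, e=sp−y≈0.076810; I≈6.241563, D=e−e_prev≈-0.037264; u=1·0.076810+3/4·6.241563+0·(-0.037264)≈4.757983; next y=2/5·3.923190+1/2·4.757983≈3.948267
n=9: y≈3.948267, sp=4, e=sp−y≈0.051733; I≈6.293296, D=e−e_prev≈-0.025077; u=1·0.051733+3/4·6.293296+0·(-0.025077)≈4.771705; next y=2/5·3.948267+1/2·4.771705≈3.965159
n=10: y≈3.965159, sp=4, e=sp−y≈0.034841; I≈6.328137, D=e−e_prev≈-0.016892; u=1·0.034841+3/4·6.328137+0·(-0.016892)≈4.780943; next y=2/5·3.965159+1/2·4.780943≈3.976535
n=11: y≈3.976535, sp=4, e=sp−y≈0.023465; I≈6.351601, D=e−e_prev≈-0.011376; u=1·0.023465+3/4·6.351601+0·(-0.011376)≈4.787166; next y=2/5·3.976535+1/2·4.787166≈3.984197
n=12: y≈3.984197, sp=4, e=sp−y≈0.015803; I≈6.367404, D=e−e_prev≈-0.007662; u=1·0.015803+3/4·6.367404+0·(-0.007662)≈4.791356; next y=2/5·3.984197+1/2·4.791356≈3.989357
n=13: y≈3.989357, sp=4, e=sp−y≈0.010643; I≈6.378047, D=e−e_prev≈-0.005160; u=1·0.010643+3/4·6.378047+0·(-0.005160)≈4.794179; next y=2/5·3.989357+1/2·4.794179≈3.992832
n=14: y≈3.992832, sp=4, e=sp−y≈0.007168; I≈6.385215, D=e−e_prev≈-0.003475; u=1·0.007168+3/4·6.385215+0·(-0.003475)≈4.796079; next y=2/5·3.992832+1/2·4.796079≈3.995173

0 1 1.750 0.000
1 4 6.219 0.875
2 4 4.040 3.459
3 4 4.543 3.404
4 4 4.589 3.633
5 4 4.663 3.748
6 4 4.707 3.831
7 4 4.738 3.886
8 4 4.758 3.923
9 4 4.772 3.948
10 4 4.781 3.965
11 4 4.787 3.977
12 4 4.791 3.984
13 4 4.794 3.989
14 4 4.796 3.993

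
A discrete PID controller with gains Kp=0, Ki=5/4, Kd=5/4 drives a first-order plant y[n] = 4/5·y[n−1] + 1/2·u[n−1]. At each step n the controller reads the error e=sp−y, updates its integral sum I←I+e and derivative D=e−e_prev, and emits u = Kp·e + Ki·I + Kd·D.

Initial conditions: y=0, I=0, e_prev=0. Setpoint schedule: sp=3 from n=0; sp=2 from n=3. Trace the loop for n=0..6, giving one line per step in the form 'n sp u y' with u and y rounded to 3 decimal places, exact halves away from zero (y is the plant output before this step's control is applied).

0 3 7.500 0.000
1 3 -1.875 3.750
2 3 6.094 2.063
3 2 -3.930 4.697
4 2 4.503 1.793
5 2 -3.600 3.685
6 2 3.002 1.148

(exact arithmetic carried between steps; '≈' marks a value shown rounded to 6 d.p. or computed from one; I and e_prev carry over from the previous line; the table rounds u and y to 3 d.p., halves away from zero)
n=0: y=0, sp=3, e=sp−y=3; I=3, D=e−e_prev=3; u=0·3+5/4·3+5/4·3=7.5; next y=4/5·0+1/2·7.5=3.75
n=1: y=3.75, sp=3, e=sp−y=-0.75; I=2.25, D=e−e_prev=-3.75; u=0·(-0.75)+5/4·2.25+5/4·(-3.75)=-1.875; next y=4/5·3.75+1/2·(-1.875)=2.0625
n=2: y=2.0625, sp=3, e=sp−y=0.9375; I=3.1875, D=e−e_prev=1.6875; u=0·0.9375+5/4·3.1875+5/4·1.6875=6.09375; next y=4/5·2.0625+1/2·6.09375=4.696875
n=3: y=4.696875, sp=2, e=sp−y=-2.696875; I=0.490625, D=e−e_prev=-3.634375; u=0·(-2.696875)+5/4·0.490625+5/4·(-3.634375)≈-3.929688; next y=4/5·4.696875+1/2·(-3.929688)≈1.792656
n=4: y≈1.792656, sp=2, e=sp−y≈0.207344; I≈0.697969, D=e−e_prev≈2.904219; u=0·0.207344+5/4·0.697969+5/4·2.904219≈4.502734; next y=4/5·1.792656+1/2·4.502734≈3.685492
n=5: y≈3.685492, sp=2, e=sp−y≈-1.685492; I≈-0.987523, D=e−e_prev≈-1.892836; u=0·(-1.685492)+5/4·(-0.987523)+5/4·(-1.892836)≈-3.600449; next y=4/5·3.685492+1/2·(-3.600449)≈1.148169
n=6: y≈1.148169, sp=2, e=sp−y≈0.851831; I≈-0.135693, D=e−e_prev≈2.537323; u=0·0.851831+5/4·(-0.135693)+5/4·2.537323≈3.002038; next y=4/5·1.148169+1/2·3.002038≈2.419554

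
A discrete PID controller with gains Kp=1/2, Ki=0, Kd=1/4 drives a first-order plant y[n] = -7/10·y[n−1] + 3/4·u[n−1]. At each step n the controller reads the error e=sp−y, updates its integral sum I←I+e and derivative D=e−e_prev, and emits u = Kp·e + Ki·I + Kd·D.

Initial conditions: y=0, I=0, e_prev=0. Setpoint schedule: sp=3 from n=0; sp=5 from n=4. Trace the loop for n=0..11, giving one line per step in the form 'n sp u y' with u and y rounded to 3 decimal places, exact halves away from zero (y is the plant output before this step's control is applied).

(exact arithmetic carried between steps; '≈' marks a value shown rounded to 6 d.p. or computed from one; I and e_prev carry over from the previous line; the table rounds u and y to 3 d.p., halves away from zero)
n=0: y=0, sp=3, e=sp−y=3; I=3, D=e−e_prev=3; u=1/2·3+0·3+1/4·3=2.25; next y=-7/10·0+3/4·2.25=1.6875
n=1: y=1.6875, sp=3, e=sp−y=1.3125; I=4.3125, D=e−e_prev=-1.6875; u=1/2·1.3125+0·4.3125+1/4·(-1.6875)=0.234375; next y=-7/10·1.6875+3/4·0.234375≈-1.005469
n=2: y≈-1.005469, sp=3, e=sp−y≈4.005469; I≈8.317969, D=e−e_prev≈2.692969; u=1/2·4.005469+0·8.317969+1/4·2.692969≈2.675977; next y=-7/10·(-1.005469)+3/4·2.675977≈2.710811
n=3: y≈2.710811, sp=3, e=sp−y≈0.289189; I≈8.607158, D=e−e_prev≈-3.716279; u=1/2·0.289189+0·8.607158+1/4·(-3.716279)≈-0.784475; next y=-7/10·2.710811+3/4·(-0.784475)≈-2.485924
n=4: y≈-2.485924, sp=5, e=sp−y≈7.485924; I≈16.093082, D=e−e_prev≈7.196734; u=1/2·7.485924+0·16.093082+1/4·7.196734≈5.542145; next y=-7/10·(-2.485924)+3/4·5.542145≈5.896756
n=5: y≈5.896756, sp=5, e=sp−y≈-0.896756; I≈15.196326, D=e−e_prev≈-8.382679; u=1/2·(-0.896756)+0·15.196326+1/4·(-8.382679)≈-2.544048; next y=-7/10·5.896756+3/4·(-2.544048)≈-6.035765
n=6: y≈-6.035765, sp=5, e=sp−y≈11.035765; I≈26.232091, D=e−e_prev≈11.932520; u=1/2·11.035765+0·26.232091+1/4·11.932520≈8.501012; next y=-7/10·(-6.035765)+3/4·8.501012≈10.600795
n=7: y≈10.600795, sp=5, e=sp−y≈-5.600795; I≈20.631296, D=e−e_prev≈-16.636559; u=1/2·(-5.600795)+0·20.631296+1/4·(-16.636559)≈-6.959537; next y=-7/10·10.600795+3/4·(-6.959537)≈-12.640209
n=8: y≈-12.640209, sp=5, e=sp−y≈17.640209; I≈38.271505, D=e−e_prev≈23.241004; u=1/2·17.640209+0·38.271505+1/4·23.241004≈14.630355; next y=-7/10·(-12.640209)+3/4·14.630355≈19.820913
n=9: y≈19.820913, sp=5, e=sp−y≈-14.820913; I≈23.450592, D=e−e_prev≈-32.461122; u=1/2·(-14.820913)+0·23.450592+1/4·(-32.461122)≈-15.525737; next y=-7/10·19.820913+3/4·(-15.525737)≈-25.518942
n=10: y≈-25.518942, sp=5, e=sp−y≈30.518942; I≈53.969534, D=e−e_prev≈45.339855; u=1/2·30.518942+0·53.969534+1/4·45.339855≈26.594435; next y=-7/10·(-25.518942)+3/4·26.594435≈37.809085
n=11: y≈37.809085, sp=5, e=sp−y≈-32.809085; I≈21.160449, D=e−e_prev≈-63.328027; u=1/2·(-32.809085)+0·21.160449+1/4·(-63.328027)≈-32.236549; next y=-7/10·37.809085+3/4·(-32.236549)≈-50.643772

0 3 2.250 0.000
1 3 0.234 1.688
2 3 2.676 -1.005
3 3 -0.784 2.711
4 5 5.542 -2.486
5 5 -2.544 5.897
6 5 8.501 -6.036
7 5 -6.960 10.601
8 5 14.630 -12.640
9 5 -15.526 19.821
10 5 26.594 -25.519
11 5 -32.237 37.809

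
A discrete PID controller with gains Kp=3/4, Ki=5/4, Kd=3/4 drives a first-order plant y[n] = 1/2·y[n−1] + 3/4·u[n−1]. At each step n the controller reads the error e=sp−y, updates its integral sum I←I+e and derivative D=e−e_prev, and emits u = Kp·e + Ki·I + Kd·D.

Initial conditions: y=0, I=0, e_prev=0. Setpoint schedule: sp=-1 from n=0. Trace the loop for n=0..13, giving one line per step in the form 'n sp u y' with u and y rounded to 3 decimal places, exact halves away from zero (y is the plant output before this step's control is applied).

(exact arithmetic carried between steps; '≈' marks a value shown rounded to 6 d.p. or computed from one; I and e_prev carry over from the previous line; the table rounds u and y to 3 d.p., halves away from zero)
n=0: y=0, sp=-1, e=sp−y=-1; I=-1, D=e−e_prev=-1; u=3/4·(-1)+5/4·(-1)+3/4·(-1)=-2.75; next y=1/2·0+3/4·(-2.75)=-2.0625
n=1: y=-2.0625, sp=-1, e=sp−y=1.0625; I=0.0625, D=e−e_prev=2.0625; u=3/4·1.0625+5/4·0.0625+3/4·2.0625=2.421875; next y=1/2·(-2.0625)+3/4·2.421875≈0.785156
n=2: y≈0.785156, sp=-1, e=sp−y≈-1.785156; I≈-1.722656, D=e−e_prev≈-2.847656; u=3/4·(-1.785156)+5/4·(-1.722656)+3/4·(-2.847656)≈-5.627930; next y=1/2·0.785156+3/4·(-5.627930)≈-3.828369
n=3: y≈-3.828369, sp=-1, e=sp−y≈2.828369; I≈1.105713, D=e−e_prev≈4.613525; u=3/4·2.828369+5/4·1.105713+3/4·4.613525≈6.963562; next y=1/2·(-3.828369)+3/4·6.963562≈3.308487
n=4: y≈3.308487, sp=-1, e=sp−y≈-4.308487; I≈-3.202774, D=e−e_prev≈-7.136856; u=3/4·(-4.308487)+5/4·(-3.202774)+3/4·(-7.136856)≈-12.587475; next y=1/2·3.308487+3/4·(-12.587475)≈-7.786363
n=5: y≈-7.786363, sp=-1, e=sp−y≈6.786363; I≈3.583589, D=e−e_prev≈11.094850; u=3/4·6.786363+5/4·3.583589+3/4·11.094850≈17.890395; next y=1/2·(-7.786363)+3/4·17.890395≈9.524615
n=6: y≈9.524615, sp=-1, e=sp−y≈-10.524615; I≈-6.941026, D=e−e_prev≈-17.310978; u=3/4·(-10.524615)+5/4·(-6.941026)+3/4·(-17.310978)≈-29.552977; next y=1/2·9.524615+3/4·(-29.552977)≈-17.402425
n=7: y≈-17.402425, sp=-1, e=sp−y≈16.402425; I≈9.461399, D=e−e_prev≈26.927040; u=3/4·16.402425+5/4·9.461399+3/4·26.927040≈44.323848; next y=1/2·(-17.402425)+3/4·44.323848≈24.541673
n=8: y≈24.541673, sp=-1, e=sp−y≈-25.541673; I≈-16.080274, D=e−e_prev≈-41.944099; u=3/4·(-25.541673)+5/4·(-16.080274)+3/4·(-41.944099)≈-70.714672; next y=1/2·24.541673+3/4·(-70.714672)≈-40.765167
n=9: y≈-40.765167, sp=-1, e=sp−y≈39.765167; I≈23.684893, D=e−e_prev≈65.306841; u=3/4·39.765167+5/4·23.684893+3/4·65.306841≈108.410122; next y=1/2·(-40.765167)+3/4·108.410122≈60.925008
n=10: y≈60.925008, sp=-1, e=sp−y≈-61.925008; I≈-38.240115, D=e−e_prev≈-101.690175; u=3/4·(-61.925008)+5/4·(-38.240115)+3/4·(-101.690175)≈-170.511532; next y=1/2·60.925008+3/4·(-170.511532)≈-97.421145
n=11: y≈-97.421145, sp=-1, e=sp−y≈96.421145; I≈58.181030, D=e−e_prev≈158.346153; u=3/4·96.421145+5/4·58.181030+3/4·158.346153≈263.801760; next y=1/2·(-97.421145)+3/4·263.801760≈149.140748
n=12: y≈149.140748, sp=-1, e=sp−y≈-150.140748; I≈-91.959718, D=e−e_prev≈-246.561892; u=3/4·(-150.140748)+5/4·(-91.959718)+3/4·(-246.561892)≈-412.476628; next y=1/2·149.140748+3/4·(-412.476628)≈-234.787097
n=13: y≈-234.787097, sp=-1, e=sp−y≈233.787097; I≈141.827379, D=e−e_prev≈383.927845; u=3/4·233.787097+5/4·141.827379+3/4·383.927845≈640.570430; next y=1/2·(-234.787097)+3/4·640.570430≈363.034274

0 -1 -2.750 0.000
1 -1 2.422 -2.063
2 -1 -5.628 0.785
3 -1 6.964 -3.828
4 -1 -12.587 3.308
5 -1 17.890 -7.786
6 -1 -29.553 9.525
7 -1 44.324 -17.402
8 -1 -70.715 24.542
9 -1 108.410 -40.765
10 -1 -170.512 60.925
11 -1 263.802 -97.421
12 -1 -412.477 149.141
13 -1 640.570 -234.787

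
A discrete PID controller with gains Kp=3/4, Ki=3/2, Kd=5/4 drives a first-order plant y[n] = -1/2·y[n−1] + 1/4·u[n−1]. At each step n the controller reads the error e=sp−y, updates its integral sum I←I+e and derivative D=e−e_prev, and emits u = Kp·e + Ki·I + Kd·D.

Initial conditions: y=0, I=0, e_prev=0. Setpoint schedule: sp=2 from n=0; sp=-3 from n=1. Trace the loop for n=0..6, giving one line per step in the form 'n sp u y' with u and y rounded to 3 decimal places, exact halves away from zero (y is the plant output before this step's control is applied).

(exact arithmetic carried between steps; '≈' marks a value shown rounded to 6 d.p. or computed from one; I and e_prev carry over from the previous line; the table rounds u and y to 3 d.p., halves away from zero)
n=0: y=0, sp=2, e=sp−y=2; I=2, D=e−e_prev=2; u=3/4·2+3/2·2+5/4·2=7; next y=-1/2·0+1/4·7=1.75
n=1: y=1.75, sp=-3, e=sp−y=-4.75; I=-2.75, D=e−e_prev=-6.75; u=3/4·(-4.75)+3/2·(-2.75)+5/4·(-6.75)=-16.125; next y=-1/2·1.75+1/4·(-16.125)=-4.90625
n=2: y=-4.90625, sp=-3, e=sp−y=1.90625; I=-0.84375, D=e−e_prev=6.65625; u=3/4·1.90625+3/2·(-0.84375)+5/4·6.65625=8.484375; next y=-1/2·(-4.90625)+1/4·8.484375≈4.574219
n=3: y≈4.574219, sp=-3, e=sp−y≈-7.574219; I≈-8.417969, D=e−e_prev≈-9.480469; u=3/4·(-7.574219)+3/2·(-8.417969)+5/4·(-9.480469)≈-30.158203; next y=-1/2·4.574219+1/4·(-30.158203)≈-9.826660
n=4: y≈-9.826660, sp=-3, e=sp−y≈6.826660; I≈-1.591309, D=e−e_prev≈14.400879; u=3/4·6.826660+3/2·(-1.591309)+5/4·14.400879≈20.734131; next y=-1/2·(-9.826660)+1/4·20.734131≈10.096863
n=5: y≈10.096863, sp=-3, e=sp−y≈-13.096863; I≈-14.688171, D=e−e_prev≈-19.923523; u=3/4·(-13.096863)+3/2·(-14.688171)+5/4·(-19.923523)≈-56.759308; next y=-1/2·10.096863+1/4·(-56.759308)≈-19.238258
n=6: y≈-19.238258, sp=-3, e=sp−y≈16.238258; I≈1.550087, D=e−e_prev≈29.335121; u=3/4·16.238258+3/2·1.550087+5/4·29.335121≈51.172726; next y=-1/2·(-19.238258)+1/4·51.172726≈22.412311

0 2 7.000 0.000
1 -3 -16.125 1.750
2 -3 8.484 -4.906
3 -3 -30.158 4.574
4 -3 20.734 -9.827
5 -3 -56.759 10.097
6 -3 51.173 -19.238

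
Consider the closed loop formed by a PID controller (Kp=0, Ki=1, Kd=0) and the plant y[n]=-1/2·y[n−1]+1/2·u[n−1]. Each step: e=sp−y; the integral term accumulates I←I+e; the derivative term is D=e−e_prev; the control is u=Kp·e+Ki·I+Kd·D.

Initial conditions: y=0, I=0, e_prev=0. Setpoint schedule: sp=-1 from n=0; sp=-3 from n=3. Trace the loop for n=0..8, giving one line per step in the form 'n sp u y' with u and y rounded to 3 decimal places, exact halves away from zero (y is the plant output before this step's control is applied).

0 -1 -1.000 0.000
1 -1 -1.500 -0.500
2 -1 -2.000 -0.500
3 -3 -4.250 -0.750
4 -3 -5.500 -1.750
5 -3 -6.625 -1.875
6 -3 -7.250 -2.375
7 -3 -7.813 -2.438
8 -3 -8.125 -2.688

(exact arithmetic carried between steps; '≈' marks a value shown rounded to 6 d.p. or computed from one; I and e_prev carry over from the previous line; the table rounds u and y to 3 d.p., halves away from zero)
n=0: y=0, sp=-1, e=sp−y=-1; I=-1, D=e−e_prev=-1; u=0·(-1)+1·(-1)+0·(-1)=-1; next y=-1/2·0+1/2·(-1)=-0.5
n=1: y=-0.5, sp=-1, e=sp−y=-0.5; I=-1.5, D=e−e_prev=0.5; u=0·(-0.5)+1·(-1.5)+0·0.5=-1.5; next y=-1/2·(-0.5)+1/2·(-1.5)=-0.5
n=2: y=-0.5, sp=-1, e=sp−y=-0.5; I=-2, D=e−e_prev=0; u=0·(-0.5)+1·(-2)+0·0=-2; next y=-1/2·(-0.5)+1/2·(-2)=-0.75
n=3: y=-0.75, sp=-3, e=sp−y=-2.25; I=-4.25, D=e−e_prev=-1.75; u=0·(-2.25)+1·(-4.25)+0·(-1.75)=-4.25; next y=-1/2·(-0.75)+1/2·(-4.25)=-1.75
n=4: y=-1.75, sp=-3, e=sp−y=-1.25; I=-5.5, D=e−e_prev=1; u=0·(-1.25)+1·(-5.5)+0·1=-5.5; next y=-1/2·(-1.75)+1/2·(-5.5)=-1.875
n=5: y=-1.875, sp=-3, e=sp−y=-1.125; I=-6.625, D=e−e_prev=0.125; u=0·(-1.125)+1·(-6.625)+0·0.125=-6.625; next y=-1/2·(-1.875)+1/2·(-6.625)=-2.375
n=6: y=-2.375, sp=-3, e=sp−y=-0.625; I=-7.25, D=e−e_prev=0.5; u=0·(-0.625)+1·(-7.25)+0·0.5=-7.25; next y=-1/2·(-2.375)+1/2·(-7.25)=-2.4375
n=7: y=-2.4375, sp=-3, e=sp−y=-0.5625; I=-7.8125, D=e−e_prev=0.0625; u=0·(-0.5625)+1·(-7.8125)+0·0.0625=-7.8125; next y=-1/2·(-2.4375)+1/2·(-7.8125)=-2.6875
n=8: y=-2.6875, sp=-3, e=sp−y=-0.3125; I=-8.125, D=e−e_prev=0.25; u=0·(-0.3125)+1·(-8.125)+0·0.25=-8.125; next y=-1/2·(-2.6875)+1/2·(-8.125)=-2.71875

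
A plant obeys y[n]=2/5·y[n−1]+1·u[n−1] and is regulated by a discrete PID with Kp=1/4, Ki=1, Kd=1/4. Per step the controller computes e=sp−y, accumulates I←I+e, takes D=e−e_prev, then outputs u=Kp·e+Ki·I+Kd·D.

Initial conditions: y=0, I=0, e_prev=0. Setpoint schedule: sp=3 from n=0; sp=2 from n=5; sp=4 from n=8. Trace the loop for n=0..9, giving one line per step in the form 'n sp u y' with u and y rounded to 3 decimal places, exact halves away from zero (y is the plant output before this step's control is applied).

0 3 4.500 0.000
1 3 0.000 4.500
2 3 3.675 1.800
3 3 0.308 4.395
4 3 3.056 2.066
5 2 -0.817 3.882
6 2 2.724 0.736
7 2 -0.222 3.019
8 4 5.380 0.985
9 4 0.203 5.774

(exact arithmetic carried between steps; '≈' marks a value shown rounded to 6 d.p. or computed from one; I and e_prev carry over from the previous line; the table rounds u and y to 3 d.p., halves away from zero)
n=0: y=0, sp=3, e=sp−y=3; I=3, D=e−e_prev=3; u=1/4·3+1·3+1/4·3=4.5; next y=2/5·0+1·4.5=4.5
n=1: y=4.5, sp=3, e=sp−y=-1.5; I=1.5, D=e−e_prev=-4.5; u=1/4·(-1.5)+1·1.5+1/4·(-4.5)=0; next y=2/5·4.5+1·0=1.8
n=2: y=1.8, sp=3, e=sp−y=1.2; I=2.7, D=e−e_prev=2.7; u=1/4·1.2+1·2.7+1/4·2.7=3.675; next y=2/5·1.8+1·3.675=4.395
n=3: y=4.395, sp=3, e=sp−y=-1.395; I=1.305, D=e−e_prev=-2.595; u=1/4·(-1.395)+1·1.305+1/4·(-2.595)=0.3075; next y=2/5·4.395+1·0.3075=2.0655
n=4: y=2.0655, sp=3, e=sp−y=0.9345; I=2.2395, D=e−e_prev=2.3295; u=1/4·0.9345+1·2.2395+1/4·2.3295=3.0555; next y=2/5·2.0655+1·3.0555=3.8817
n=5: y=3.8817, sp=2, e=sp−y=-1.8817; I=0.3578, D=e−e_prev=-2.8162; u=1/4·(-1.8817)+1·0.3578+1/4·(-2.8162)=-0.816675; next y=2/5·3.8817+1·(-0.816675)=0.736005
n=6: y=0.736005, sp=2, e=sp−y=1.263995; I=1.621795, D=e−e_prev=3.145695; u=1/4·1.263995+1·1.621795+1/4·3.145695≈2.724218; next y=2/5·0.736005+1·2.724218≈3.018620
n=7: y≈3.018620, sp=2, e=sp−y≈-1.018620; I≈0.603176, D=e−e_prev≈-2.282615; u=1/4·(-1.018620)+1·0.603176+1/4·(-2.282615)≈-0.222133; next y=2/5·3.018620+1·(-0.222133)≈0.985315
n=8: y≈0.985315, sp=4, e=sp−y≈3.014685; I≈3.617861, D=e−e_prev≈4.033305; u=1/4·3.014685+1·3.617861+1/4·4.033305≈5.379858; next y=2/5·0.985315+1·5.379858≈5.773984
n=9: y≈5.773984, sp=4, e=sp−y≈-1.773984; I≈1.843877, D=e−e_prev≈-4.788669; u=1/4·(-1.773984)+1·1.843877+1/4·(-4.788669)≈0.203213; next y=2/5·5.773984+1·0.203213≈2.512807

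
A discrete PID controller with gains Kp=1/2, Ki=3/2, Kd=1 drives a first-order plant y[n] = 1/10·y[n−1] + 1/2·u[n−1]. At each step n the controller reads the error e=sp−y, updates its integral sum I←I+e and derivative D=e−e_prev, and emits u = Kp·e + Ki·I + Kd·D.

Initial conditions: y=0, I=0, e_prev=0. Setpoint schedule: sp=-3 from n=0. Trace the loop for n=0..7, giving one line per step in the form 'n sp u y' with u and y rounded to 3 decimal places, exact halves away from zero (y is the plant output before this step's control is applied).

0 -3 -9.000 0.000
1 -3 3.000 -4.500
2 -3 -15.900 1.050
3 -3 10.260 -7.845
4 -3 -27.939 4.346
5 -3 26.875 -13.535
6 -3 -52.060 12.084
7 -3 61.649 -24.821

(exact arithmetic carried between steps; '≈' marks a value shown rounded to 6 d.p. or computed from one; I and e_prev carry over from the previous line; the table rounds u and y to 3 d.p., halves away from zero)
n=0: y=0, sp=-3, e=sp−y=-3; I=-3, D=e−e_prev=-3; u=1/2·(-3)+3/2·(-3)+1·(-3)=-9; next y=1/10·0+1/2·(-9)=-4.5
n=1: y=-4.5, sp=-3, e=sp−y=1.5; I=-1.5, D=e−e_prev=4.5; u=1/2·1.5+3/2·(-1.5)+1·4.5=3; next y=1/10·(-4.5)+1/2·3=1.05
n=2: y=1.05, sp=-3, e=sp−y=-4.05; I=-5.55, D=e−e_prev=-5.55; u=1/2·(-4.05)+3/2·(-5.55)+1·(-5.55)=-15.9; next y=1/10·1.05+1/2·(-15.9)=-7.845
n=3: y=-7.845, sp=-3, e=sp−y=4.845; I=-0.705, D=e−e_prev=8.895; u=1/2·4.845+3/2·(-0.705)+1·8.895=10.26; next y=1/10·(-7.845)+1/2·10.26=4.3455
n=4: y=4.3455, sp=-3, e=sp−y=-7.3455; I=-8.0505, D=e−e_prev=-12.1905; u=1/2·(-7.3455)+3/2·(-8.0505)+1·(-12.1905)=-27.939; next y=1/10·4.3455+1/2·(-27.939)=-13.53495
n=5: y=-13.53495, sp=-3, e=sp−y=10.53495; I=2.48445, D=e−e_prev=17.88045; u=1/2·10.53495+3/2·2.48445+1·17.88045=26.8746; next y=1/10·(-13.53495)+1/2·26.8746=12.083805
n=6: y=12.083805, sp=-3, e=sp−y=-15.083805; I=-12.599355, D=e−e_prev=-25.618755; u=1/2·(-15.083805)+3/2·(-12.599355)+1·(-25.618755)=-52.05969; next y=1/10·12.083805+1/2·(-52.05969)≈-24.821465
n=7: y≈-24.821465, sp=-3, e=sp−y≈21.821465; I≈9.222110, D=e−e_prev≈36.905270; u=1/2·21.821465+3/2·9.222110+1·36.905270≈61.649166; next y=1/10·(-24.821465)+1/2·61.649166≈28.342437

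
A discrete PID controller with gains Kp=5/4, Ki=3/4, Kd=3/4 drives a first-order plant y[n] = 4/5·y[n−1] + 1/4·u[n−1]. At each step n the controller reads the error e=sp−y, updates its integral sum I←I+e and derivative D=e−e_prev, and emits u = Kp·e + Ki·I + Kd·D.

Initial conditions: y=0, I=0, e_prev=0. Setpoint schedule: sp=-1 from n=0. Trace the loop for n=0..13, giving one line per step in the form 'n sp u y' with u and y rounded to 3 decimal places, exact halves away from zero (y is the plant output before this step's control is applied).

(exact arithmetic carried between steps; '≈' marks a value shown rounded to 6 d.p. or computed from one; I and e_prev carry over from the previous line; the table rounds u and y to 3 d.p., halves away from zero)
n=0: y=0, sp=-1, e=sp−y=-1; I=-1, D=e−e_prev=-1; u=5/4·(-1)+3/4·(-1)+3/4·(-1)=-2.75; next y=4/5·0+1/4·(-2.75)=-0.6875
n=1: y=-0.6875, sp=-1, e=sp−y=-0.3125; I=-1.3125, D=e−e_prev=0.6875; u=5/4·(-0.3125)+3/4·(-1.3125)+3/4·0.6875=-0.859375; next y=4/5·(-0.6875)+1/4·(-0.859375)≈-0.764844
n=2: y≈-0.764844, sp=-1, e=sp−y≈-0.235156; I≈-1.547656, D=e−e_prev≈0.077344; u=5/4·(-0.235156)+3/4·(-1.547656)+3/4·0.077344≈-1.396680; next y=4/5·(-0.764844)+1/4·(-1.396680)≈-0.961045
n=3: y≈-0.961045, sp=-1, e=sp−y≈-0.038955; I≈-1.586611, D=e−e_prev≈0.196201; u=5/4·(-0.038955)+3/4·(-1.586611)+3/4·0.196201≈-1.091501; next y=4/5·(-0.961045)+1/4·(-1.091501)≈-1.041711
n=4: y≈-1.041711, sp=-1, e=sp−y≈0.041711; I≈-1.544900, D=e−e_prev≈0.080666; u=5/4·0.041711+3/4·(-1.544900)+3/4·0.080666≈-1.046036; next y=4/5·(-1.041711)+1/4·(-1.046036)≈-1.094878
n=5: y≈-1.094878, sp=-1, e=sp−y≈0.094878; I≈-1.450022, D=e−e_prev≈0.053167; u=5/4·0.094878+3/4·(-1.450022)+3/4·0.053167≈-0.929044; next y=4/5·(-1.094878)+1/4·(-0.929044)≈-1.108163
n=6: y≈-1.108163, sp=-1, e=sp−y≈0.108163; I≈-1.341859, D=e−e_prev≈0.013285; u=5/4·0.108163+3/4·(-1.341859)+3/4·0.013285≈-0.861226; next y=4/5·(-1.108163)+1/4·(-0.861226)≈-1.101837
n=7: y≈-1.101837, sp=-1, e=sp−y≈0.101837; I≈-1.240021, D=e−e_prev≈-0.006326; u=5/4·0.101837+3/4·(-1.240021)+3/4·(-0.006326)≈-0.807464; next y=4/5·(-1.101837)+1/4·(-0.807464)≈-1.083336
n=8: y≈-1.083336, sp=-1, e=sp−y≈0.083336; I≈-1.156686, D=e−e_prev≈-0.018501; u=5/4·0.083336+3/4·(-1.156686)+3/4·(-0.018501)≈-0.777220; next y=4/5·(-1.083336)+1/4·(-0.777220)≈-1.060974
n=9: y≈-1.060974, sp=-1, e=sp−y≈0.060974; I≈-1.095712, D=e−e_prev≈-0.022362; u=5/4·0.060974+3/4·(-1.095712)+3/4·(-0.022362)≈-0.762338; next y=4/5·(-1.060974)+1/4·(-0.762338)≈-1.039364
n=10: y≈-1.039364, sp=-1, e=sp−y≈0.039364; I≈-1.056348, D=e−e_prev≈-0.021610; u=5/4·0.039364+3/4·(-1.056348)+3/4·(-0.021610)≈-0.759264; next y=4/5·(-1.039364)+1/4·(-0.759264)≈-1.021307
n=11: y≈-1.021307, sp=-1, e=sp−y≈0.021307; I≈-1.035041, D=e−e_prev≈-0.018057; u=5/4·0.021307+3/4·(-1.035041)+3/4·(-0.018057)≈-0.763190; next y=4/5·(-1.021307)+1/4·(-0.763190)≈-1.007843
n=12: y≈-1.007843, sp=-1, e=sp−y≈0.007843; I≈-1.027198, D=e−e_prev≈-0.013464; u=5/4·0.007843+3/4·(-1.027198)+3/4·(-0.013464)≈-0.770693; next y=4/5·(-1.007843)+1/4·(-0.770693)≈-0.998948
n=13: y≈-0.998948, sp=-1, e=sp−y≈-0.001052; I≈-1.028251, D=e−e_prev≈-0.008895; u=5/4·(-0.001052)+3/4·(-1.028251)+3/4·(-0.008895)≈-0.779175; next y=4/5·(-0.998948)+1/4·(-0.779175)≈-0.993952

0 -1 -2.750 0.000
1 -1 -0.859 -0.688
2 -1 -1.397 -0.765
3 -1 -1.092 -0.961
4 -1 -1.046 -1.042
5 -1 -0.929 -1.095
6 -1 -0.861 -1.108
7 -1 -0.807 -1.102
8 -1 -0.777 -1.083
9 -1 -0.762 -1.061
10 -1 -0.759 -1.039
11 -1 -0.763 -1.021
12 -1 -0.771 -1.008
13 -1 -0.779 -0.999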